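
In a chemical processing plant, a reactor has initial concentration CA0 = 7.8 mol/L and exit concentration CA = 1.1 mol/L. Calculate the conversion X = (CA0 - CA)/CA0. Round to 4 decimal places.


X = (CA0 - CA) / CA0
X = (7.8 - 1.1) / 7.8
X = 6.7 / 7.8
X = 0.8590


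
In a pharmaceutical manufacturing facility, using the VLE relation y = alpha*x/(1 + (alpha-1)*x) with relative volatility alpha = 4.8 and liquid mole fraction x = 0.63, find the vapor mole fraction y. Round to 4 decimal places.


y = alpha*x / (1 + (alpha-1)*x)
y = 4.8*0.63 / (1 + (4.8-1)*0.63)
y = 3.024 / (1 + 2.394)
y = 3.024 / 3.394
y = 0.8910


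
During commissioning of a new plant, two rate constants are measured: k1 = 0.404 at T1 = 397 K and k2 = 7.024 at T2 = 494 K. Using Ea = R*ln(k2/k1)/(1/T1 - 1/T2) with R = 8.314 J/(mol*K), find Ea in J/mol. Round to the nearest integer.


Ea = R * ln(k2/k1) / (1/T1 - 1/T2)
ln(k2/k1) = ln(7.024/0.404) = 2.8556733
1/T1 - 1/T2 = 1/397 - 1/494 = 0.00049460019
Ea = 8.314 * 2.8556733 / 0.00049460019
Ea = 48003 J/mol


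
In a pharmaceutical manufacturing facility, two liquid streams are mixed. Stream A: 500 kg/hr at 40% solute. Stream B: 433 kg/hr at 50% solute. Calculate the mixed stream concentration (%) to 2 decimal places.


Mass balance on solute: F1*x1 + F2*x2 = F3*x3
F3 = F1 + F2 = 500 + 433 = 933 kg/hr
x3 = (F1*x1 + F2*x2)/F3
x3 = (500*0.4 + 433*0.5) / 933
x3 = 44.64%


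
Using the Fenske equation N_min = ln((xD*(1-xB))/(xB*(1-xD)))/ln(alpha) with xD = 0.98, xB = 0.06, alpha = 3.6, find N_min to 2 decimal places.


N_min = ln((xD*(1-xB))/(xB*(1-xD))) / ln(alpha)
Numerator inside ln: 0.9212 / 0.0012 = 767.666667
ln(767.666667) = 6.643356
ln(alpha) = ln(3.6) = 1.280934
N_min = 6.643356 / 1.280934 = 5.19


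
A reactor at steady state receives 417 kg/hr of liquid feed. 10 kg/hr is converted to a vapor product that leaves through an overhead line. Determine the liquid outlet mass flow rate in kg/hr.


Steady-state mass balance on the main outlet: F_out = F_in - F_removed
F_out = 417 - 10
F_out = 407 kg/hr


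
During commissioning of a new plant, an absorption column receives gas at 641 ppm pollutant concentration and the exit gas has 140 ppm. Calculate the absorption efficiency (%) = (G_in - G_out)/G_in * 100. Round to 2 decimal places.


Efficiency = (G_in - G_out) / G_in * 100%
Efficiency = (641 - 140) / 641 * 100
Efficiency = 501 / 641 * 100
Efficiency = 78.16%


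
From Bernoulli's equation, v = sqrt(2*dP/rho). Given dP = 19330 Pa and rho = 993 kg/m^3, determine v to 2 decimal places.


v = sqrt(2*dP/rho)
v = sqrt(2*19330/993)
v = sqrt(38.932528)
v = 6.24 m/s


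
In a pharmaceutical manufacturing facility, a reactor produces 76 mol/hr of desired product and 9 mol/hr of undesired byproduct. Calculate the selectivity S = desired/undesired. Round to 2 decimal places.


S = desired product rate / undesired product rate
S = 76 / 9
S = 8.44


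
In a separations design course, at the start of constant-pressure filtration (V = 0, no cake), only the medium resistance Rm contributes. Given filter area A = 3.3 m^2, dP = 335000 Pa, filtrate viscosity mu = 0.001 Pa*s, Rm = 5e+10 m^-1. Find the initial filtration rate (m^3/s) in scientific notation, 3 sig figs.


rate = A * dP / (mu * Rm)
rate = 3.3 * 335000 / (0.001 * 5e+10)
rate = 1105500.0 / 5.000e+07
rate = 2.21e-02 m^3/s


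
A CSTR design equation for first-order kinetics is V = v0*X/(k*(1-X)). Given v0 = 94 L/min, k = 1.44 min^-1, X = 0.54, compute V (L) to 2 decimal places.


V = v0 * X / (k * (1 - X))
V = 94 * 0.54 / (1.44 * (1 - 0.54))
V = 50.76 / (1.44 * 0.46)
V = 50.76 / 0.6624
V = 76.63 L


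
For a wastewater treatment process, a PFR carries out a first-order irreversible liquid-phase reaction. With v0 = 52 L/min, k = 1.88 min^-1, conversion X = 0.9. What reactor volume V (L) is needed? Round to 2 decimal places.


V = (v0/k) * ln(1/(1-X))
V = (52/1.88) * ln(1/(1-0.9))
V = 27.659574 * ln(10.0)
V = 27.659574 * 2.302585
V = 63.69 L


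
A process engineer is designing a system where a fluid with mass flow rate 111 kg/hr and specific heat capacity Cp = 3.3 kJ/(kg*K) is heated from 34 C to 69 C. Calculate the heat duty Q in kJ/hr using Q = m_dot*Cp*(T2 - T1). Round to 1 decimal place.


Q = m_dot * Cp * (T2 - T1)
Q = 111 * 3.3 * (69 - 34)
Q = 111 * 3.3 * 35
Q = 12820.5 kJ/hr


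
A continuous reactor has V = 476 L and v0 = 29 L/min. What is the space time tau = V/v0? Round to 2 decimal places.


tau = V / v0
tau = 476 / 29
tau = 16.41 min


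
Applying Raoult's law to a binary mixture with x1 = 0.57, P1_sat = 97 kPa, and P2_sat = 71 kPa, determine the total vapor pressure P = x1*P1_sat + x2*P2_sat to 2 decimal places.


P = x1*P1_sat + x2*P2_sat
x2 = 1 - x1 = 1 - 0.57 = 0.43
P = 0.57*97 + 0.43*71
P = 55.29 + 30.53
P = 85.82 kPa


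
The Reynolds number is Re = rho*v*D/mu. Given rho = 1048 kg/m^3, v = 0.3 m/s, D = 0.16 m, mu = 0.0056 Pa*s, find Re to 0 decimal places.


Re = rho * v * D / mu
Re = 1048 * 0.3 * 0.16 / 0.0056
Re = 50.304 / 0.0056
Re = 8983


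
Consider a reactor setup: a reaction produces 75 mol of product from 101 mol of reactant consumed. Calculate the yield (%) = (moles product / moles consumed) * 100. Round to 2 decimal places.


Yield = (moles product / moles consumed) * 100%
Yield = (75 / 101) * 100
Yield = 0.7426 * 100
Yield = 74.26%


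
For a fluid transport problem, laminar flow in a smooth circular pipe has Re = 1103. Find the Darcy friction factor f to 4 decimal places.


f = 64 / Re
f = 64 / 1103
f = 0.0580


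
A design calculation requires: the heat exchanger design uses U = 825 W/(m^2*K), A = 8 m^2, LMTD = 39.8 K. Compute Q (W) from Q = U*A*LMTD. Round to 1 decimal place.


Q = U * A * LMTD
Q = 825 * 8 * 39.8
Q = 262680.0 W


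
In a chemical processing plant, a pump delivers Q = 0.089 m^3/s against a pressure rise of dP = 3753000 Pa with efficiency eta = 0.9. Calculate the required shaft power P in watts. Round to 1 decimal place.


P = Q * dP / eta
P = 0.089 * 3753000 / 0.9
P = 334017.0 / 0.9
P = 371130.0 W


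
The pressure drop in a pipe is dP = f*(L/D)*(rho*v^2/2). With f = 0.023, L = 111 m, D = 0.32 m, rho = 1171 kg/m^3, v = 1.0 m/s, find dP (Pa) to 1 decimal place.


dP = f * (L/D) * (rho*v^2/2)
dP = 0.023 * (111/0.32) * (1171*1.0^2/2)
L/D = 346.875
rho*v^2/2 = 1171*1.0/2 = 585.5
dP = 0.023 * 346.875 * 585.5
dP = 4671.2 Pa


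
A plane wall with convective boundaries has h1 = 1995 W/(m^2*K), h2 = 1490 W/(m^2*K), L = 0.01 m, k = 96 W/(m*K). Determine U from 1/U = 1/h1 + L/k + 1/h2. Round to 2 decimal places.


1/U = 1/h1 + L/k + 1/h2
1/U = 1/1995 + 0.01/96 + 1/1490
1/U = 0.0005012531 + 0.0001041667 + 0.0006711409
1/U = 0.0012765607
U = 783.35 W/(m^2*K)


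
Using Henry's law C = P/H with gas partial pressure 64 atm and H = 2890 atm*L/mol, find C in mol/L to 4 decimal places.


C = P / H
C = 64 / 2890
C = 0.0221 mol/L


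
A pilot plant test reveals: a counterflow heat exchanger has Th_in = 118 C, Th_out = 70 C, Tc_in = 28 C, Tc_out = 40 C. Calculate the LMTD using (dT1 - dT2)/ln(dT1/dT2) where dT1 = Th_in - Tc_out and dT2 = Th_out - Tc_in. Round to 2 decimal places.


dT1 = Th_in - Tc_out = 118 - 40 = 78
dT2 = Th_out - Tc_in = 70 - 28 = 42
LMTD = (dT1 - dT2) / ln(dT1/dT2)
LMTD = (78 - 42) / ln(78/42)
LMTD = 58.15 K


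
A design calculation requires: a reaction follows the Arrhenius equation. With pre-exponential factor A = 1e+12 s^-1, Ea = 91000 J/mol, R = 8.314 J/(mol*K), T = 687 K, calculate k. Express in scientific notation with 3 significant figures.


k = A * exp(-Ea/(R*T))
k = 1e+12 * exp(-91000 / (8.314 * 687))
k = 1e+12 * exp(-15.932159)
k = 1.20e+05


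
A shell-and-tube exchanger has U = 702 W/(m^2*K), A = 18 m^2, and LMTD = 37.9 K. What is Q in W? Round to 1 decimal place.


Q = U * A * LMTD
Q = 702 * 18 * 37.9
Q = 478904.4 W


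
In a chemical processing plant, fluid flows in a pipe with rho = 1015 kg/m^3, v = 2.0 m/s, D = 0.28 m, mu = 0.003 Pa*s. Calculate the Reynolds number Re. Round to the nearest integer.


Re = rho * v * D / mu
Re = 1015 * 2.0 * 0.28 / 0.003
Re = 568.4 / 0.003
Re = 189467


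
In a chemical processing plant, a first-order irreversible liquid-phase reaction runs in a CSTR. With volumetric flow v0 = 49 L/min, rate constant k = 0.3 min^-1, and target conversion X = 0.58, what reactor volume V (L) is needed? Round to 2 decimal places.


V = v0 * X / (k * (1 - X))
V = 49 * 0.58 / (0.3 * (1 - 0.58))
V = 28.42 / (0.3 * 0.42)
V = 28.42 / 0.126
V = 225.56 L


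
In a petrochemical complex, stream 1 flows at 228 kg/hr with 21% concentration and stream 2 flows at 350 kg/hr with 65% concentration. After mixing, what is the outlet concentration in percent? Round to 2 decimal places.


Mass balance on solute: F1*x1 + F2*x2 = F3*x3
F3 = F1 + F2 = 228 + 350 = 578 kg/hr
x3 = (F1*x1 + F2*x2)/F3
x3 = (228*0.21 + 350*0.65) / 578
x3 = 47.64%


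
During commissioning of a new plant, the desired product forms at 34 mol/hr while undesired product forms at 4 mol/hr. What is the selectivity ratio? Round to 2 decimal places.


S = desired product rate / undesired product rate
S = 34 / 4
S = 8.50


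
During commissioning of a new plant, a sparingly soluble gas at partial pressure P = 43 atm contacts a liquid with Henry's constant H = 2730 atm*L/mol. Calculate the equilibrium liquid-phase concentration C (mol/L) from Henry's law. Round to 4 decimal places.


C = P / H
C = 43 / 2730
C = 0.0158 mol/L


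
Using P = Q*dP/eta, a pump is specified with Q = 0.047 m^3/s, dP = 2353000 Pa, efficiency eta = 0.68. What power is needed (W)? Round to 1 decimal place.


P = Q * dP / eta
P = 0.047 * 2353000 / 0.68
P = 110591.0 / 0.68
P = 162633.8 W


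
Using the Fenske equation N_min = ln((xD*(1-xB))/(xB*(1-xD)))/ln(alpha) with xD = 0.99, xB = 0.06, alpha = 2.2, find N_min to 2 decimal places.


N_min = ln((xD*(1-xB))/(xB*(1-xD))) / ln(alpha)
Numerator inside ln: 0.9306 / 0.0006 = 1551.0
ln(1551.0) = 7.346655
ln(alpha) = ln(2.2) = 0.788457
N_min = 7.346655 / 0.788457 = 9.32


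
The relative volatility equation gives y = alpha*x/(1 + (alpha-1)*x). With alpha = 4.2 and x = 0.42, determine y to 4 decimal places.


y = alpha*x / (1 + (alpha-1)*x)
y = 4.2*0.42 / (1 + (4.2-1)*0.42)
y = 1.764 / (1 + 1.344)
y = 1.764 / 2.344
y = 0.7526


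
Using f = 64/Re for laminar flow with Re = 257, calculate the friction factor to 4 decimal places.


f = 64 / Re
f = 64 / 257
f = 0.2490


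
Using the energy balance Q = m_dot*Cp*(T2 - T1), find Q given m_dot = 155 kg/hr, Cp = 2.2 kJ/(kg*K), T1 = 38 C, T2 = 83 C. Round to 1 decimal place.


Q = m_dot * Cp * (T2 - T1)
Q = 155 * 2.2 * (83 - 38)
Q = 155 * 2.2 * 45
Q = 15345.0 kJ/hr


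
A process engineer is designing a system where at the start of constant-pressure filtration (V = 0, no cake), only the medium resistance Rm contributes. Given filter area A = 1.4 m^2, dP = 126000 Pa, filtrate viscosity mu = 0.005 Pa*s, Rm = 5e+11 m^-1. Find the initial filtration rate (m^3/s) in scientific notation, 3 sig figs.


rate = A * dP / (mu * Rm)
rate = 1.4 * 126000 / (0.005 * 5e+11)
rate = 176400.0 / 2.500e+09
rate = 7.06e-05 m^3/s


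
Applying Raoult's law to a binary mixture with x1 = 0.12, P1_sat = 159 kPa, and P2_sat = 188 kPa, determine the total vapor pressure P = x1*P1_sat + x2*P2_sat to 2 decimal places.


P = x1*P1_sat + x2*P2_sat
x2 = 1 - x1 = 1 - 0.12 = 0.88
P = 0.12*159 + 0.88*188
P = 19.08 + 165.44
P = 184.52 kPa


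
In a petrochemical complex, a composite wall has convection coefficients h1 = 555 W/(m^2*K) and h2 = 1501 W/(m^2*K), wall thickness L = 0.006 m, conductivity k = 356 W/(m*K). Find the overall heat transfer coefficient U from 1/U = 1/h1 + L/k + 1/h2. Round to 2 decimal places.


1/U = 1/h1 + L/k + 1/h2
1/U = 1/555 + 0.006/356 + 1/1501
1/U = 0.0018018018 + 1.68539e-05 + 0.0006662225
1/U = 0.0024848782
U = 402.43 W/(m^2*K)


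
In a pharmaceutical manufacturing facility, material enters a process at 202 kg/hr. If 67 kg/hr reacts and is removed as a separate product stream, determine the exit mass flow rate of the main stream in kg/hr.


Steady-state mass balance on the main outlet: F_out = F_in - F_removed
F_out = 202 - 67
F_out = 135 kg/hr


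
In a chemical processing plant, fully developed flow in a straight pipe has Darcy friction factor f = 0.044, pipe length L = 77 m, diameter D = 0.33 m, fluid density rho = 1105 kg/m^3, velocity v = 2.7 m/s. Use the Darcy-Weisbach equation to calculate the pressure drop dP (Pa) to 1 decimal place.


dP = f * (L/D) * (rho*v^2/2)
dP = 0.044 * (77/0.33) * (1105*2.7^2/2)
L/D = 233.33333333
rho*v^2/2 = 1105*7.29/2 = 4027.725
dP = 0.044 * 233.33333333 * 4027.725
dP = 41351.3 Pa


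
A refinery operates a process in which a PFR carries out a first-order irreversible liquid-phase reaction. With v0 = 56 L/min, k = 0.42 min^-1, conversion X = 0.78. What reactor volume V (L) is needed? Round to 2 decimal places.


V = (v0/k) * ln(1/(1-X))
V = (56/0.42) * ln(1/(1-0.78))
V = 133.333333 * ln(4.545455)
V = 133.333333 * 1.514128
V = 201.88 L


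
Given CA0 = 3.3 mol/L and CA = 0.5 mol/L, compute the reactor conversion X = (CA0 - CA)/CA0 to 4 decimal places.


X = (CA0 - CA) / CA0
X = (3.3 - 0.5) / 3.3
X = 2.8 / 3.3
X = 0.8485


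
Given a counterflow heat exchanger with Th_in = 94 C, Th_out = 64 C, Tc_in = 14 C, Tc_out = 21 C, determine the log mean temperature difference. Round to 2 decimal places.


dT1 = Th_in - Tc_out = 94 - 21 = 73
dT2 = Th_out - Tc_in = 64 - 14 = 50
LMTD = (dT1 - dT2) / ln(dT1/dT2)
LMTD = (73 - 50) / ln(73/50)
LMTD = 60.78 K


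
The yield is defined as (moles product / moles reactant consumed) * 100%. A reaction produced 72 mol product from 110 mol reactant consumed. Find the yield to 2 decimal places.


Yield = (moles product / moles consumed) * 100%
Yield = (72 / 110) * 100
Yield = 0.6545 * 100
Yield = 65.45%


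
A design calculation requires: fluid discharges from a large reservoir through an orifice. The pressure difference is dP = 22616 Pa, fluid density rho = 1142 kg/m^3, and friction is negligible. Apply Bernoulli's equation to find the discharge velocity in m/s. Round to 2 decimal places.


v = sqrt(2*dP/rho)
v = sqrt(2*22616/1142)
v = sqrt(39.607706)
v = 6.29 m/s


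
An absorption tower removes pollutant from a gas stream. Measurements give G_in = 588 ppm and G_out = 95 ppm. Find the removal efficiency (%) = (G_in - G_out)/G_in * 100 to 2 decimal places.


Efficiency = (G_in - G_out) / G_in * 100%
Efficiency = (588 - 95) / 588 * 100
Efficiency = 493 / 588 * 100
Efficiency = 83.84%


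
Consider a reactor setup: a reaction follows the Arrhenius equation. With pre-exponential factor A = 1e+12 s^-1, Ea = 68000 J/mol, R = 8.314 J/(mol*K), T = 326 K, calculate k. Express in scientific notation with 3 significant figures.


k = A * exp(-Ea/(R*T))
k = 1e+12 * exp(-68000 / (8.314 * 326))
k = 1e+12 * exp(-25.088881)
k = 1.27e+01


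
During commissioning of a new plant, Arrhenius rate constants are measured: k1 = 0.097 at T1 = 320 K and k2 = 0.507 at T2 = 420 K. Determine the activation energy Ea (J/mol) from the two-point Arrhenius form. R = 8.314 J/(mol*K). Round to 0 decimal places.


Ea = R * ln(k2/k1) / (1/T1 - 1/T2)
ln(k2/k1) = ln(0.507/0.097) = 1.6538
1/T1 - 1/T2 = 1/320 - 1/420 = 0.000744047619
Ea = 8.314 * 1.6538 / 0.000744047619
Ea = 18480 J/mol


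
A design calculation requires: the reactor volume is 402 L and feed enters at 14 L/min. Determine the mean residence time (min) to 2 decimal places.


tau = V / v0
tau = 402 / 14
tau = 28.71 min


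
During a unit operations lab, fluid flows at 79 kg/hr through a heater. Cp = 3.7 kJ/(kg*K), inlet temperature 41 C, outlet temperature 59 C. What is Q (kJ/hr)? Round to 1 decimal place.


Q = m_dot * Cp * (T2 - T1)
Q = 79 * 3.7 * (59 - 41)
Q = 79 * 3.7 * 18
Q = 5261.4 kJ/hr


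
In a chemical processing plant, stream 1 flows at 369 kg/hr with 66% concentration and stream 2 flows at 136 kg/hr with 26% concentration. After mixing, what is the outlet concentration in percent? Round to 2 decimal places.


Mass balance on solute: F1*x1 + F2*x2 = F3*x3
F3 = F1 + F2 = 369 + 136 = 505 kg/hr
x3 = (F1*x1 + F2*x2)/F3
x3 = (369*0.66 + 136*0.26) / 505
x3 = 55.23%


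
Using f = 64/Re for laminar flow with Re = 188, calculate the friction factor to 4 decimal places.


f = 64 / Re
f = 64 / 188
f = 0.3404


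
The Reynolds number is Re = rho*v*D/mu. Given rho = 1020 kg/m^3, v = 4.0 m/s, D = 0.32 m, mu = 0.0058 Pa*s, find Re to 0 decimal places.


Re = rho * v * D / mu
Re = 1020 * 4.0 * 0.32 / 0.0058
Re = 1305.6 / 0.0058
Re = 225103


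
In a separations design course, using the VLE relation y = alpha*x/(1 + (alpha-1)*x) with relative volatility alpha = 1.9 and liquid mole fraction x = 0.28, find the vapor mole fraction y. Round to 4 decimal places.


y = alpha*x / (1 + (alpha-1)*x)
y = 1.9*0.28 / (1 + (1.9-1)*0.28)
y = 0.532 / (1 + 0.252)
y = 0.532 / 1.252
y = 0.4249


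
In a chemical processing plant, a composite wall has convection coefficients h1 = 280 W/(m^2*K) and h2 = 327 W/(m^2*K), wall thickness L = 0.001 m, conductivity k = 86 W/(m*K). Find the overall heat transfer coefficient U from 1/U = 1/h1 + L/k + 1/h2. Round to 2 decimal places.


1/U = 1/h1 + L/k + 1/h2
1/U = 1/280 + 0.001/86 + 1/327
1/U = 0.0035714286 + 1.16279e-05 + 0.003058104
1/U = 0.0066411605
U = 150.58 W/(m^2*K)


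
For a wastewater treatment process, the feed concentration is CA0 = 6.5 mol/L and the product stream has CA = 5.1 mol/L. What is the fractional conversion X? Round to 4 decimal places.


X = (CA0 - CA) / CA0
X = (6.5 - 5.1) / 6.5
X = 1.4 / 6.5
X = 0.2154


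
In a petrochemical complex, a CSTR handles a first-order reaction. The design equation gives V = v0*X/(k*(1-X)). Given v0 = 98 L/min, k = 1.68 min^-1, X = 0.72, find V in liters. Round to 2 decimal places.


V = v0 * X / (k * (1 - X))
V = 98 * 0.72 / (1.68 * (1 - 0.72))
V = 70.56 / (1.68 * 0.28)
V = 70.56 / 0.4704
V = 150.00 L


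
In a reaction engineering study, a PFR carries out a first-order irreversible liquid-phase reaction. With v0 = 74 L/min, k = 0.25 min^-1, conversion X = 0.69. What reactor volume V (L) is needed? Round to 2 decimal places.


V = (v0/k) * ln(1/(1-X))
V = (74/0.25) * ln(1/(1-0.69))
V = 296.0 * ln(3.225806)
V = 296.0 * 1.171183
V = 346.67 L


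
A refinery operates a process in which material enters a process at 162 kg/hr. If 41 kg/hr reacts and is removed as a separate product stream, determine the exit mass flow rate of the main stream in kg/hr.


Steady-state mass balance on the main outlet: F_out = F_in - F_removed
F_out = 162 - 41
F_out = 121 kg/hr


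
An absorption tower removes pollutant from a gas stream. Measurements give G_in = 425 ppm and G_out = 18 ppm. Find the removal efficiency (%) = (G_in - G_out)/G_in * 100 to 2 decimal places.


Efficiency = (G_in - G_out) / G_in * 100%
Efficiency = (425 - 18) / 425 * 100
Efficiency = 407 / 425 * 100
Efficiency = 95.76%


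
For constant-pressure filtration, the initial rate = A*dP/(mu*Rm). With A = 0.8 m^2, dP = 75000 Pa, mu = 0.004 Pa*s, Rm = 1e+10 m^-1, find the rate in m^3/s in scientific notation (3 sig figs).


rate = A * dP / (mu * Rm)
rate = 0.8 * 75000 / (0.004 * 1e+10)
rate = 60000.0 / 4.000e+07
rate = 1.50e-03 m^3/s


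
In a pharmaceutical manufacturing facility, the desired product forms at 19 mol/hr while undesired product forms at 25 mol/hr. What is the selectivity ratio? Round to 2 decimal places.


S = desired product rate / undesired product rate
S = 19 / 25
S = 0.76


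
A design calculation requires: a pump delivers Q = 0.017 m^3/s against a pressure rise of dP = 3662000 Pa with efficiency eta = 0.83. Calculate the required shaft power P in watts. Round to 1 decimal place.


P = Q * dP / eta
P = 0.017 * 3662000 / 0.83
P = 62254.0 / 0.83
P = 75004.8 W


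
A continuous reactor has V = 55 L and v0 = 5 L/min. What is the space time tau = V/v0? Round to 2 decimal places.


tau = V / v0
tau = 55 / 5
tau = 11.00 min


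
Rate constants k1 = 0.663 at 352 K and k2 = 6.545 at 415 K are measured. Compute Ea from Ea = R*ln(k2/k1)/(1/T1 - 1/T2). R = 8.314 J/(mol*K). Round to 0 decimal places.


Ea = R * ln(k2/k1) / (1/T1 - 1/T2)
ln(k2/k1) = ln(6.545/0.663) = 2.2896817
1/T1 - 1/T2 = 1/352 - 1/415 = 0.000431270537
Ea = 8.314 * 2.2896817 / 0.000431270537
Ea = 44140 J/mol


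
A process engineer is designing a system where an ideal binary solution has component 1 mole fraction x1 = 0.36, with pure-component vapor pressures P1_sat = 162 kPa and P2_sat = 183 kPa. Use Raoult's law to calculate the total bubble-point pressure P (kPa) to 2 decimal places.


P = x1*P1_sat + x2*P2_sat
x2 = 1 - x1 = 1 - 0.36 = 0.64
P = 0.36*162 + 0.64*183
P = 58.32 + 117.12
P = 175.44 kPa


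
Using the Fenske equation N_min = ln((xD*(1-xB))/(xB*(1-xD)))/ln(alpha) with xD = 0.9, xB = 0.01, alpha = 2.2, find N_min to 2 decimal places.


N_min = ln((xD*(1-xB))/(xB*(1-xD))) / ln(alpha)
Numerator inside ln: 0.891 / 0.001 = 891.0
ln(891.0) = 6.792344
ln(alpha) = ln(2.2) = 0.788457
N_min = 6.792344 / 0.788457 = 8.61


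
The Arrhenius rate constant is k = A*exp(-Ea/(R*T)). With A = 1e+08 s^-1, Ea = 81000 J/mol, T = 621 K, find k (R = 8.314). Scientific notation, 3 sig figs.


k = A * exp(-Ea/(R*T))
k = 1e+08 * exp(-81000 / (8.314 * 621))
k = 1e+08 * exp(-15.688571)
k = 1.54e+01


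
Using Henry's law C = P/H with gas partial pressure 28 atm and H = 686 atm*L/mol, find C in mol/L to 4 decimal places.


C = P / H
C = 28 / 686
C = 0.0408 mol/L


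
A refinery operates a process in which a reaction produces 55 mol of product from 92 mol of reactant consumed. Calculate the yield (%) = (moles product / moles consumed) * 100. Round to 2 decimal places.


Yield = (moles product / moles consumed) * 100%
Yield = (55 / 92) * 100
Yield = 0.5978 * 100
Yield = 59.78%


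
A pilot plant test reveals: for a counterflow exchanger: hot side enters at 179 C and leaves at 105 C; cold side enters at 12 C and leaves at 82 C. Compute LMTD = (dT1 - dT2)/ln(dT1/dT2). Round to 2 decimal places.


dT1 = Th_in - Tc_out = 179 - 82 = 97
dT2 = Th_out - Tc_in = 105 - 12 = 93
LMTD = (dT1 - dT2) / ln(dT1/dT2)
LMTD = (97 - 93) / ln(97/93)
LMTD = 94.99 K


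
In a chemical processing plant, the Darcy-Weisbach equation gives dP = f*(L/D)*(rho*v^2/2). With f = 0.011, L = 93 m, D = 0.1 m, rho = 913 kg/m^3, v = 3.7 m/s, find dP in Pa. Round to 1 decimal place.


dP = f * (L/D) * (rho*v^2/2)
dP = 0.011 * (93/0.1) * (913*3.7^2/2)
L/D = 930.0
rho*v^2/2 = 913*13.69/2 = 6249.485
dP = 0.011 * 930.0 * 6249.485
dP = 63932.2 Pa


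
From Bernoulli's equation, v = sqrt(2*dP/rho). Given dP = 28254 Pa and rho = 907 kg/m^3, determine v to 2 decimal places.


v = sqrt(2*dP/rho)
v = sqrt(2*28254/907)
v = sqrt(62.302095)
v = 7.89 m/s


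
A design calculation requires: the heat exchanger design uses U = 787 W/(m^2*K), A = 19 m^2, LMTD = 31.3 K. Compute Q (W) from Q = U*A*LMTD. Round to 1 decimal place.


Q = U * A * LMTD
Q = 787 * 19 * 31.3
Q = 468028.9 W


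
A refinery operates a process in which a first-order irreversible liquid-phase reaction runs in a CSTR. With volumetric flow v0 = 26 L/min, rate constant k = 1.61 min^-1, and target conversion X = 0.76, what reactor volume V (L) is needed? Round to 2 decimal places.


V = v0 * X / (k * (1 - X))
V = 26 * 0.76 / (1.61 * (1 - 0.76))
V = 19.76 / (1.61 * 0.24)
V = 19.76 / 0.3864
V = 51.14 L


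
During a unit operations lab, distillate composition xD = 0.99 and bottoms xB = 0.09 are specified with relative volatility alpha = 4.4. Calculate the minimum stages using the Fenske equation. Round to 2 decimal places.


N_min = ln((xD*(1-xB))/(xB*(1-xD))) / ln(alpha)
Numerator inside ln: 0.9009 / 0.0009 = 1001.0
ln(1001.0) = 6.908755
ln(alpha) = ln(4.4) = 1.481605
N_min = 6.908755 / 1.481605 = 4.66


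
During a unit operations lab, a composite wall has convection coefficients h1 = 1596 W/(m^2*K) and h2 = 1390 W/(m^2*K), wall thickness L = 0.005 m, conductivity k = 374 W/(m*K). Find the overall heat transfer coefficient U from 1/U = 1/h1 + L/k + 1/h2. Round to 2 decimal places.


1/U = 1/h1 + L/k + 1/h2
1/U = 1/1596 + 0.005/374 + 1/1390
1/U = 0.0006265664 + 1.3369e-05 + 0.0007194245
1/U = 0.0013593599
U = 735.64 W/(m^2*K)


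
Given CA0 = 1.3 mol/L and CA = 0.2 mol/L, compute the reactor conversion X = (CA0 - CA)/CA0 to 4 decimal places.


X = (CA0 - CA) / CA0
X = (1.3 - 0.2) / 1.3
X = 1.1 / 1.3
X = 0.8462


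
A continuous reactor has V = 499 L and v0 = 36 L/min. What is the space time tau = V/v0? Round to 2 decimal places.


tau = V / v0
tau = 499 / 36
tau = 13.86 min


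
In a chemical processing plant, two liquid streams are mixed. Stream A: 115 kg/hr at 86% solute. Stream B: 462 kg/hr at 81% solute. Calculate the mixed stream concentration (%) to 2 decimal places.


Mass balance on solute: F1*x1 + F2*x2 = F3*x3
F3 = F1 + F2 = 115 + 462 = 577 kg/hr
x3 = (F1*x1 + F2*x2)/F3
x3 = (115*0.86 + 462*0.81) / 577
x3 = 82.00%


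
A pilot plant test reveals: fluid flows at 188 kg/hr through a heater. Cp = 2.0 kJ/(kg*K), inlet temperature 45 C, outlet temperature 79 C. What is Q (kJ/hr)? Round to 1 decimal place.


Q = m_dot * Cp * (T2 - T1)
Q = 188 * 2.0 * (79 - 45)
Q = 188 * 2.0 * 34
Q = 12784.0 kJ/hr


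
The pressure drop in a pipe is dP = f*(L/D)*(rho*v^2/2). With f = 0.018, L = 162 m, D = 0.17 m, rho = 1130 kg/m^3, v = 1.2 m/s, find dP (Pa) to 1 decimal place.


dP = f * (L/D) * (rho*v^2/2)
dP = 0.018 * (162/0.17) * (1130*1.2^2/2)
L/D = 952.94117647
rho*v^2/2 = 1130*1.44/2 = 813.6
dP = 0.018 * 952.94117647 * 813.6
dP = 13955.6 Pa


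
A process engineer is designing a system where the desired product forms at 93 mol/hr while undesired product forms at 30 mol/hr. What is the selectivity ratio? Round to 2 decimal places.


S = desired product rate / undesired product rate
S = 93 / 30
S = 3.10


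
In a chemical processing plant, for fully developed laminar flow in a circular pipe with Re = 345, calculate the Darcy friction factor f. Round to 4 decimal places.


f = 64 / Re
f = 64 / 345
f = 0.1855


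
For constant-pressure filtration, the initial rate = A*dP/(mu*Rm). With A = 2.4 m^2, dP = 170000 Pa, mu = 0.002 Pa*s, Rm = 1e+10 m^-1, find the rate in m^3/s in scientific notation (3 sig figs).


rate = A * dP / (mu * Rm)
rate = 2.4 * 170000 / (0.002 * 1e+10)
rate = 408000.0 / 2.000e+07
rate = 2.04e-02 m^3/s


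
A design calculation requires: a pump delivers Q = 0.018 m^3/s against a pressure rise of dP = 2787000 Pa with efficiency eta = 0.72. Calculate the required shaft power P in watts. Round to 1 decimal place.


P = Q * dP / eta
P = 0.018 * 2787000 / 0.72
P = 50166.0 / 0.72
P = 69675.0 W


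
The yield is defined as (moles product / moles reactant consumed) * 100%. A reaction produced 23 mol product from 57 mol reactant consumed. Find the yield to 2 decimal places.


Yield = (moles product / moles consumed) * 100%
Yield = (23 / 57) * 100
Yield = 0.4035 * 100
Yield = 40.35%


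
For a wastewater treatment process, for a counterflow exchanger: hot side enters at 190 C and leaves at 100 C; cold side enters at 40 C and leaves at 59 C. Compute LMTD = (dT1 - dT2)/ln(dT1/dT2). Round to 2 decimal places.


dT1 = Th_in - Tc_out = 190 - 59 = 131
dT2 = Th_out - Tc_in = 100 - 40 = 60
LMTD = (dT1 - dT2) / ln(dT1/dT2)
LMTD = (131 - 60) / ln(131/60)
LMTD = 90.93 K


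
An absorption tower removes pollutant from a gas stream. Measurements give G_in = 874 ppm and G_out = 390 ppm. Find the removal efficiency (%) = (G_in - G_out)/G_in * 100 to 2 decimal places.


Efficiency = (G_in - G_out) / G_in * 100%
Efficiency = (874 - 390) / 874 * 100
Efficiency = 484 / 874 * 100
Efficiency = 55.38%


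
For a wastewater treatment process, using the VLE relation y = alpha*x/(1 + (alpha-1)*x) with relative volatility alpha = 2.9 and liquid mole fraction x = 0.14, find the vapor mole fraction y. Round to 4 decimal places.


y = alpha*x / (1 + (alpha-1)*x)
y = 2.9*0.14 / (1 + (2.9-1)*0.14)
y = 0.406 / (1 + 0.266)
y = 0.406 / 1.266
y = 0.3207


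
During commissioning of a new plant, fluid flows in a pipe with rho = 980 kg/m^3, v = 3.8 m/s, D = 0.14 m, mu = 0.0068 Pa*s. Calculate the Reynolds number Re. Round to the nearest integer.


Re = rho * v * D / mu
Re = 980 * 3.8 * 0.14 / 0.0068
Re = 521.36 / 0.0068
Re = 76671


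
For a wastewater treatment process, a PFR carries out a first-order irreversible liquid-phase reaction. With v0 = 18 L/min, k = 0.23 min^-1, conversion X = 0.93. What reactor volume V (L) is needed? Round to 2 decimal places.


V = (v0/k) * ln(1/(1-X))
V = (18/0.23) * ln(1/(1-0.93))
V = 78.26087 * ln(14.285714)
V = 78.26087 * 2.65926
V = 208.12 L


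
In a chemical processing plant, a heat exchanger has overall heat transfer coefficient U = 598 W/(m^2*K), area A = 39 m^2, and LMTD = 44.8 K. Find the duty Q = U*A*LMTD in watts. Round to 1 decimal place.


Q = U * A * LMTD
Q = 598 * 39 * 44.8
Q = 1044825.6 W


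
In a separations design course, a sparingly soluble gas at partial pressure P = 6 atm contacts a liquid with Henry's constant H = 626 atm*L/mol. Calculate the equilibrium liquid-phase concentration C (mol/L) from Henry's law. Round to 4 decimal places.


C = P / H
C = 6 / 626
C = 0.0096 mol/L


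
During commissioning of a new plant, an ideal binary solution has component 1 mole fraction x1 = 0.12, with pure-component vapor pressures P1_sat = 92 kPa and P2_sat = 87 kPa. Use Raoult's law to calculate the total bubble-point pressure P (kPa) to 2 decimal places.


P = x1*P1_sat + x2*P2_sat
x2 = 1 - x1 = 1 - 0.12 = 0.88
P = 0.12*92 + 0.88*87
P = 11.04 + 76.56
P = 87.60 kPa


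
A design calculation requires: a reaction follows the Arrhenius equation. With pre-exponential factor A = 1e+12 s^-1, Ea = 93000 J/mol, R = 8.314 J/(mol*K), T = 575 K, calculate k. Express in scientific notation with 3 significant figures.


k = A * exp(-Ea/(R*T))
k = 1e+12 * exp(-93000 / (8.314 * 575))
k = 1e+12 * exp(-19.453829)
k = 3.56e+03


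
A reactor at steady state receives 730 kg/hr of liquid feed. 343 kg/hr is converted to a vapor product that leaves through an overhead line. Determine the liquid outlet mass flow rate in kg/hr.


Steady-state mass balance on the main outlet: F_out = F_in - F_removed
F_out = 730 - 343
F_out = 387 kg/hr


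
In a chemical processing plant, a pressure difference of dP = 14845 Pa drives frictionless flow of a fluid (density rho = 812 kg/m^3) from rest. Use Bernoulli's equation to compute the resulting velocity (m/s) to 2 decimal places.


v = sqrt(2*dP/rho)
v = sqrt(2*14845/812)
v = sqrt(36.564039)
v = 6.05 m/s


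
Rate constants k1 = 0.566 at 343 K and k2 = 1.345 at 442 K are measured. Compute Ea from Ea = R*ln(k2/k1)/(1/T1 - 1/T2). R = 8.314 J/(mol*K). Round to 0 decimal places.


Ea = R * ln(k2/k1) / (1/T1 - 1/T2)
ln(k2/k1) = ln(1.345/0.566) = 0.8655552
1/T1 - 1/T2 = 1/343 - 1/442 = 0.000653008456
Ea = 8.314 * 0.8655552 / 0.000653008456
Ea = 11020 J/mol


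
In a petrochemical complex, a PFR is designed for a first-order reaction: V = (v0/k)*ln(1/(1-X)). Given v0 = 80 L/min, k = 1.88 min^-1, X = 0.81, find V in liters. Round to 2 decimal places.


V = (v0/k) * ln(1/(1-X))
V = (80/1.88) * ln(1/(1-0.81))
V = 42.553191 * ln(5.263158)
V = 42.553191 * 1.660731
V = 70.67 L


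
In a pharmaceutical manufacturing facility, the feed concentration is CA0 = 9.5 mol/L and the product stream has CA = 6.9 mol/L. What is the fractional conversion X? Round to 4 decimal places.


X = (CA0 - CA) / CA0
X = (9.5 - 6.9) / 9.5
X = 2.6 / 9.5
X = 0.2737


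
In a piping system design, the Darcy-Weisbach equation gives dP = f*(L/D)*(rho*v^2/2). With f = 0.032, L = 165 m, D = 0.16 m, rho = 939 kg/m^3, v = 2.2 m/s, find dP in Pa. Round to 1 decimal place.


dP = f * (L/D) * (rho*v^2/2)
dP = 0.032 * (165/0.16) * (939*2.2^2/2)
L/D = 1031.25
rho*v^2/2 = 939*4.84/2 = 2272.38
dP = 0.032 * 1031.25 * 2272.38
dP = 74988.5 Pa


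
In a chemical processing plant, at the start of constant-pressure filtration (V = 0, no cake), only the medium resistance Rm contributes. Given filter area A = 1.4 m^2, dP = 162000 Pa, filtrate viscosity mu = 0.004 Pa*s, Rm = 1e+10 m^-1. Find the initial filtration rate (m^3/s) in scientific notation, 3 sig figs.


rate = A * dP / (mu * Rm)
rate = 1.4 * 162000 / (0.004 * 1e+10)
rate = 226800.0 / 4.000e+07
rate = 5.67e-03 m^3/s


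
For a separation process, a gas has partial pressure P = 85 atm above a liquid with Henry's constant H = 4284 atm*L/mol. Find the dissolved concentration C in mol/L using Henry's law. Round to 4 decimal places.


C = P / H
C = 85 / 4284
C = 0.0198 mol/L


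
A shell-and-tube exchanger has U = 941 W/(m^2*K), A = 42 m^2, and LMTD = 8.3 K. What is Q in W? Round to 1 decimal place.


Q = U * A * LMTD
Q = 941 * 42 * 8.3
Q = 328032.6 W


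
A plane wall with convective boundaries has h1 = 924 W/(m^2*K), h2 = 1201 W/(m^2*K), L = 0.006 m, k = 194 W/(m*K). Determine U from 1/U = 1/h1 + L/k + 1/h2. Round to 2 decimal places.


1/U = 1/h1 + L/k + 1/h2
1/U = 1/924 + 0.006/194 + 1/1201
1/U = 0.0010822511 + 3.09278e-05 + 0.0008326395
1/U = 0.0019458184
U = 513.92 W/(m^2*K)


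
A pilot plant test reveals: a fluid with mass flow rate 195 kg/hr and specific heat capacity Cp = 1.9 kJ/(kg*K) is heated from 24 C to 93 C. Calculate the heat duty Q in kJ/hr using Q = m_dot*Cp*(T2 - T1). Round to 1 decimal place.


Q = m_dot * Cp * (T2 - T1)
Q = 195 * 1.9 * (93 - 24)
Q = 195 * 1.9 * 69
Q = 25564.5 kJ/hr


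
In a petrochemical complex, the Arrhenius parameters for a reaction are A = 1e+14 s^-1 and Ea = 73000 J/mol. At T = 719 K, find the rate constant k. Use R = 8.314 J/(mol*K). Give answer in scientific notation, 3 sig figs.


k = A * exp(-Ea/(R*T))
k = 1e+14 * exp(-73000 / (8.314 * 719))
k = 1e+14 * exp(-12.21192)
k = 4.97e+08


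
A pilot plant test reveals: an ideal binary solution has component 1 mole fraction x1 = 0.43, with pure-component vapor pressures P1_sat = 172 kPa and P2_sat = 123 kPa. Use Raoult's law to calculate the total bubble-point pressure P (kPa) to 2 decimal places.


P = x1*P1_sat + x2*P2_sat
x2 = 1 - x1 = 1 - 0.43 = 0.57
P = 0.43*172 + 0.57*123
P = 73.96 + 70.11
P = 144.07 kPa


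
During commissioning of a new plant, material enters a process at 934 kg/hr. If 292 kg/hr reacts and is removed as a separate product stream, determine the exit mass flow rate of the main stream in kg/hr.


Steady-state mass balance on the main outlet: F_out = F_in - F_removed
F_out = 934 - 292
F_out = 642 kg/hr


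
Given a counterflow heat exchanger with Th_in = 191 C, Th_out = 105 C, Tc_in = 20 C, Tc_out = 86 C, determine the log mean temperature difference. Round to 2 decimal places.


dT1 = Th_in - Tc_out = 191 - 86 = 105
dT2 = Th_out - Tc_in = 105 - 20 = 85
LMTD = (dT1 - dT2) / ln(dT1/dT2)
LMTD = (105 - 85) / ln(105/85)
LMTD = 94.65 K


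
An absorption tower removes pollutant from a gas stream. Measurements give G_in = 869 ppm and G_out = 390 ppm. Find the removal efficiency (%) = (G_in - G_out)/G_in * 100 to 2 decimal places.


Efficiency = (G_in - G_out) / G_in * 100%
Efficiency = (869 - 390) / 869 * 100
Efficiency = 479 / 869 * 100
Efficiency = 55.12%


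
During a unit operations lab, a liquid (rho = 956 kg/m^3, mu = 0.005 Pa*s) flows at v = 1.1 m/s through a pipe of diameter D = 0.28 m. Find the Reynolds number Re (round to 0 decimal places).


Re = rho * v * D / mu
Re = 956 * 1.1 * 0.28 / 0.005
Re = 294.448 / 0.005
Re = 58890


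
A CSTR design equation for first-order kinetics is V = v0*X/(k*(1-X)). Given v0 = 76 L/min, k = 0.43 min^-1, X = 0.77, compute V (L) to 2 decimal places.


V = v0 * X / (k * (1 - X))
V = 76 * 0.77 / (0.43 * (1 - 0.77))
V = 58.52 / (0.43 * 0.23)
V = 58.52 / 0.0989
V = 591.71 L


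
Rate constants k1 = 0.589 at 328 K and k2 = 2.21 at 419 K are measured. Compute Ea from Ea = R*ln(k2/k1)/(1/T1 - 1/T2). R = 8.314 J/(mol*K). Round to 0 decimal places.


Ea = R * ln(k2/k1) / (1/T1 - 1/T2)
ln(k2/k1) = ln(2.21/0.589) = 1.3223216
1/T1 - 1/T2 = 1/328 - 1/419 = 0.000662145643
Ea = 8.314 * 1.3223216 / 0.000662145643
Ea = 16603 J/mol


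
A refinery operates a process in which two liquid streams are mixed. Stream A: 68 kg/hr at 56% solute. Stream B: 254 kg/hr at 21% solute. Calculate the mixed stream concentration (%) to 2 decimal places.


Mass balance on solute: F1*x1 + F2*x2 = F3*x3
F3 = F1 + F2 = 68 + 254 = 322 kg/hr
x3 = (F1*x1 + F2*x2)/F3
x3 = (68*0.56 + 254*0.21) / 322
x3 = 28.39%


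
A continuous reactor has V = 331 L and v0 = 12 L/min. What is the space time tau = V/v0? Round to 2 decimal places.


tau = V / v0
tau = 331 / 12
tau = 27.58 min


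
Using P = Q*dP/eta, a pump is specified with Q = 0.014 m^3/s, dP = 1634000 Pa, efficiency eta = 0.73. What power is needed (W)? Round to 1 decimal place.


P = Q * dP / eta
P = 0.014 * 1634000 / 0.73
P = 22876.0 / 0.73
P = 31337.0 W


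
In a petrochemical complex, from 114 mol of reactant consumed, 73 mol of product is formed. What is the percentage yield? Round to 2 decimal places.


Yield = (moles product / moles consumed) * 100%
Yield = (73 / 114) * 100
Yield = 0.6404 * 100
Yield = 64.04%


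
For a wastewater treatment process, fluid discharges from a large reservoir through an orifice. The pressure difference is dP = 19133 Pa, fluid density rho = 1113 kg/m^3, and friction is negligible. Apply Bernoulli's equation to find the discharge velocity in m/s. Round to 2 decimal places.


v = sqrt(2*dP/rho)
v = sqrt(2*19133/1113)
v = sqrt(34.380952)
v = 5.86 m/s


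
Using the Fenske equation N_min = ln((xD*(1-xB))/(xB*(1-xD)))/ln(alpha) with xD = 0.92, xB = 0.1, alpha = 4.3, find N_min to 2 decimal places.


N_min = ln((xD*(1-xB))/(xB*(1-xD))) / ln(alpha)
Numerator inside ln: 0.828 / 0.008 = 103.5
ln(103.5) = 4.639572
ln(alpha) = ln(4.3) = 1.458615
N_min = 4.639572 / 1.458615 = 3.18


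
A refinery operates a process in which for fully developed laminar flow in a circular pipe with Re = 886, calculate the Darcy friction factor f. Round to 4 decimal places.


f = 64 / Re
f = 64 / 886
f = 0.0722


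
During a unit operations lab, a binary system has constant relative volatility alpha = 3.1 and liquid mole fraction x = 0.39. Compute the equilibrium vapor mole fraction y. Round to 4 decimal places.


y = alpha*x / (1 + (alpha-1)*x)
y = 3.1*0.39 / (1 + (3.1-1)*0.39)
y = 1.209 / (1 + 0.819)
y = 1.209 / 1.819
y = 0.6647


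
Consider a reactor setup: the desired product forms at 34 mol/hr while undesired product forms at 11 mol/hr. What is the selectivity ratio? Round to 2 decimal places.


S = desired product rate / undesired product rate
S = 34 / 11
S = 3.09


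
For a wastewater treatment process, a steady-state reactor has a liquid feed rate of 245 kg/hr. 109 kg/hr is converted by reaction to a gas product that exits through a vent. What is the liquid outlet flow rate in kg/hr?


Steady-state mass balance on the main outlet: F_out = F_in - F_removed
F_out = 245 - 109
F_out = 136 kg/hr


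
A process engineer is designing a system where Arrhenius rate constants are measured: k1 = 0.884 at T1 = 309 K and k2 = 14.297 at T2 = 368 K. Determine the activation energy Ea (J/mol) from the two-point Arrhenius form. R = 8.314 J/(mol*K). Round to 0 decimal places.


Ea = R * ln(k2/k1) / (1/T1 - 1/T2)
ln(k2/k1) = ln(14.297/0.884) = 2.7833479
1/T1 - 1/T2 = 1/309 - 1/368 = 0.00051885465
Ea = 8.314 * 2.7833479 / 0.00051885465
Ea = 44600 J/mol


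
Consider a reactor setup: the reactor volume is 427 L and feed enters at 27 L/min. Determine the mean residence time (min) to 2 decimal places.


tau = V / v0
tau = 427 / 27
tau = 15.81 min
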